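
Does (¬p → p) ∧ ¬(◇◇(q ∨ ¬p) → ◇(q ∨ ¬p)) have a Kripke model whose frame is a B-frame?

Satisfiable (open branch found)

1. (¬p → p) ∧ ¬(◇◇(q ∨ ¬p) → ◇(q ∨ ¬p)), 0
2. ¬p → p, 0
3. ¬(◇◇(q ∨ ¬p) → ◇(q ∨ ¬p)), 0
4. ◇◇(q ∨ ¬p), 0
5. ¬◇(q ∨ ¬p), 0
6. ¬(q ∨ ¬p), 0
7. ¬q, 0
8. p, 0
9. ◇(q ∨ ¬p), 1
10. ¬(q ∨ ¬p), 1
11. ¬q, 1
12. p, 1
13. q ∨ ¬p, 2
14. ¬p, 2
Accessibility: 0R0, 0R1, 1R0, 1R1, 1R2, 2R1, 2R2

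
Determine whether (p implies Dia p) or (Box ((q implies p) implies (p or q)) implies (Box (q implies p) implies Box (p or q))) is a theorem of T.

Valid

Tableau for the negation not ((p implies Dia p) or (Box ((q implies p) implies (p or q)) implies (Box (q implies p) implies Box (p or q)))):
1. not ((p implies Dia p) or (Box ((q implies p) implies (p or q)) implies (Box (q implies p) implies Box (p or q)))), 0
2. not (p implies Dia p), 0   [neg-or-rule on 1]
3. not (Box ((q implies p) implies (p or q)) implies (Box (q implies p) implies Box (p or q))), 0   [neg-or-rule on 1]
4. p, 0   [neg-implies-rule on 2]
5. not Dia p, 0   [neg-implies-rule on 2]
6. Box ((q implies p) implies (p or q)), 0   [neg-implies-rule on 3]
7. not (Box (q implies p) implies Box (p or q)), 0   [neg-implies-rule on 3]
8. Box (q implies p), 0   [neg-implies-rule on 7]
9. not Box (p or q), 0   [neg-implies-rule on 7]
10. not p, 0   [neg-Dia-rule on 5 via 0R0]
Accessibility: 0R0
Branch closes: p and not p both at 0.
All branches of the negation close; one closing branch shown above.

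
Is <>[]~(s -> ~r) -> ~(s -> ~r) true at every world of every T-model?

Tableau for the negation ~(<>[]~(s -> ~r) -> ~(s -> ~r)):
1. ~(<>[]~(s -> ~r) -> ~(s -> ~r)), w0
2. <>[]~(s -> ~r), w0
3. s -> ~r, w0
4. ~r, w0
5. []~(s -> ~r), w1
6. ~(s -> ~r), w1
7. s, w1
8. r, w1
Accessibility: w0Rw0, w0Rw1, w1Rw1
The negation has an open branch (countermodel exists).

No, not valid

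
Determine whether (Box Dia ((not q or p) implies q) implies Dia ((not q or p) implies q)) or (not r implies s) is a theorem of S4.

Valid in S4

Tableau for the negation not ((Box Dia ((not q or p) implies q) implies Dia ((not q or p) implies q)) or (not r implies s)):
1. not ((Box Dia ((not q or p) implies q) implies Dia ((not q or p) implies q)) or (not r implies s)), w0
2. not (Box Dia ((not q or p) implies q) implies Dia ((not q or p) implies q)), w0
3. not (not r implies s), w0
4. Box Dia ((not q or p) implies q), w0
5. not Dia ((not q or p) implies q), w0
6. not r, w0
7. not s, w0
8. Dia ((not q or p) implies q), w0
9. not ((not q or p) implies q), w0
10. not q or p, w0
11. not q, w0
12. p, w0
13. (not q or p) implies q, w1
14. Dia ((not q or p) implies q), w1
15. not ((not q or p) implies q), w1
16. not q or p, w1
17. not q, w1
18. not (not q or p), w1
19. q, w1
20. not p, w1
Accessibility: w0Rw0, w0Rw1, w1Rw1
Branch closes: q and not q both at w1.
Every branch of the negation's tableau closes; the branch above is one of them.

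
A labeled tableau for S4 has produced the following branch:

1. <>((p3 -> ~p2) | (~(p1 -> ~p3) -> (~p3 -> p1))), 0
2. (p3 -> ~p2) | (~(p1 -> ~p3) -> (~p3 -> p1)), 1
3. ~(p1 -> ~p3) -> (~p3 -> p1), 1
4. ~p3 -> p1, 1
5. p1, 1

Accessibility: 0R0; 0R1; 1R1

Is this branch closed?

There is no literal clash: for every atom and world, at most one sign appears.

Open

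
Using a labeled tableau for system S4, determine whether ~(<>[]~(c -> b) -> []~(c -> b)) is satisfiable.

Satisfiable (open branch found)

1. ~(<>[]~(c -> b) -> []~(c -> b)), 0
2. <>[]~(c -> b), 0
3. ~[]~(c -> b), 0
4. []~(c -> b), 1
5. ~(c -> b), 1
6. c, 1
7. ~b, 1
8. c -> b, 2
9. b, 2
Accessibility: 0R0, 0R1, 0R2, 1R1, 2R2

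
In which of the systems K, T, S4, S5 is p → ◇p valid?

T, S4, S5

K-tableau for the negation ¬(p → ◇p):
1. ¬(p → ◇p), 0
2. p, 0   [¬→-rule on 1]
3. ¬◇p, 0   [¬→-rule on 1]
Complete open branch: countermodel on a K-frame, so not valid in K.
T-tableau for the negation ¬(p → ◇p):
1. ¬(p → ◇p), 0
2. p, 0   [¬→-rule on 1]
3. ¬◇p, 0   [¬→-rule on 1]
4. ¬p, 0   [¬◇-rule on 3 via 0R0]
Accessibility: 0R0
Branch closes: p and ¬p both at 0.
Every branch closes (one shown): valid in T, hence also in S4, S5 (every theorem of T is a theorem of S4 and S5).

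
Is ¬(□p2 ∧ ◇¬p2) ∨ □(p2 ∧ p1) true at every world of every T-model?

Tableau for the negation ¬(¬(□p2 ∧ ◇¬p2) ∨ □(p2 ∧ p1)):
1. ¬(¬(□p2 ∧ ◇¬p2) ∨ □(p2 ∧ p1)), 0
2. □p2 ∧ ◇¬p2, 0
3. ¬□(p2 ∧ p1), 0
4. □p2, 0
5. ◇¬p2, 0
6. p2, 0
7. ¬(p2 ∧ p1), 1
8. p2, 1
9. ¬p1, 1
10. ¬p2, 2
11. p2, 2
Accessibility: 0R0, 0R1, 0R2, 1R1, 2R2
Branch closes: p2 and ¬p2 both at 2.
Every branch of the negation's tableau closes; the branch above is one of them.

Valid in T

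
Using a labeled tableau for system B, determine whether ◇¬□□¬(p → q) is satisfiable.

Yes, satisfiable

1. ◇¬□□¬(p → q), w0
2. ¬□□¬(p → q), w1
3. ¬□¬(p → q), w2
4. p → q, w3
5. q, w3
Accessibility: w0Rw0, w0Rw1, w1Rw0, w1Rw1, w1Rw2, w2Rw1, w2Rw2, w2Rw3, w3Rw2, w3Rw3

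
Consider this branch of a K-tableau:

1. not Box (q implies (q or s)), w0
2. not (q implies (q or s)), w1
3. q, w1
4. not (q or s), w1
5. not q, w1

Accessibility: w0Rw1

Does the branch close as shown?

Yes, closed

Both q and not q appear at w1.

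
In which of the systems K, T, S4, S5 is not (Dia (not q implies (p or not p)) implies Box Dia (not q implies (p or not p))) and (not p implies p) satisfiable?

K

T-tableau for the formula:
1. not (Dia (not q implies (p or not p)) implies Box Dia (not q implies (p or not p))) and (not p implies p), 0
2. not (Dia (not q implies (p or not p)) implies Box Dia (not q implies (p or not p))), 0
3. not p implies p, 0
4. Dia (not q implies (p or not p)), 0
5. not Box Dia (not q implies (p or not p)), 0
6. p, 0
7. not q implies (p or not p), 1
8. p or not p, 1
9. not p, 1
10. not Dia (not q implies (p or not p)), 2
11. not (not q implies (p or not p)), 2
12. not q, 2
13. not (p or not p), 2
14. not p, 2
15. p, 2
Accessibility: 0R0, 0R1, 0R2, 1R1, 2R2
Branch closes: p and not p both at 2.
Every branch closes (one shown): unsatisfiable in T, hence also in S4, S5 (every S4/S5-frame is a T-frame).
K-tableau for the formula:
1. not (Dia (not q implies (p or not p)) implies Box Dia (not q implies (p or not p))) and (not p implies p), 0
2. not (Dia (not q implies (p or not p)) implies Box Dia (not q implies (p or not p))), 0
3. not p implies p, 0
4. Dia (not q implies (p or not p)), 0
5. not Box Dia (not q implies (p or not p)), 0
6. p, 0
7. not q implies (p or not p), 1
8. p or not p, 1
9. not p, 1
10. not Dia (not q implies (p or not p)), 2
Accessibility: 0R1, 0R2
Complete open branch: satisfiable in K.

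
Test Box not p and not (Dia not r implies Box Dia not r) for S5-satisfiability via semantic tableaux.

No, unsatisfiable

1. Box not p and not (Dia not r implies Box Dia not r), w0
2. Box not p, w0
3. not (Dia not r implies Box Dia not r), w0
4. Dia not r, w0
5. not Box Dia not r, w0
6. not p, w0
7. not r, w1
8. not p, w1
9. not Dia not r, w2
10. not p, w2
11. r, w0
12. r, w1
Accessibility: w0Rw0, w0Rw1, w0Rw2, w1Rw0, w1Rw1, w1Rw2, w2Rw0, w2Rw1, w2Rw2
Branch closes: r and not r both at w1.
(One branch shown.) All branches close.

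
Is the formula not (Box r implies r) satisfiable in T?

No, unsatisfiable

1. not (Box r implies r), 0
2. Box r, 0   [neg-implies-rule on 1]
3. not r, 0   [neg-implies-rule on 1]
4. r, 0   [Box-rule on 2 via 0R0]
Accessibility: 0R0
Branch closes: r and not r both at 0.
(One branch shown.) All branches close.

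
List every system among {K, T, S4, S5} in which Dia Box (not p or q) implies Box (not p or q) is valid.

S5

S5-tableau for the negation not (Dia Box (not p or q) implies Box (not p or q)):
1. not (Dia Box (not p or q) implies Box (not p or q)), u
2. Dia Box (not p or q), u
3. not Box (not p or q), u
4. Box (not p or q), v
5. not p or q, u
6. not p or q, v
7. q, u
8. q, v
9. not (not p or q), w
10. p, w
11. not q, w
12. not p or q, w
13. q, w
Accessibility: uRu, uRv, uRw, vRu, vRv, vRw, wRu, wRv, wRw
Branch closes: q and not q both at w.
Every branch closes (one shown): valid in S5.
S4-tableau for the negation not (Dia Box (not p or q) implies Box (not p or q)):
1. not (Dia Box (not p or q) implies Box (not p or q)), u
2. Dia Box (not p or q), u
3. not Box (not p or q), u
4. Box (not p or q), v
5. not p or q, v
6. q, v
7. not (not p or q), w
8. p, w
9. not q, w
Accessibility: uRu, uRv, uRw, vRv, wRw
Complete open branch: countermodel on an S4-frame, so not valid in S4, nor in K, T (the same frame is also a K-frame and a T-frame).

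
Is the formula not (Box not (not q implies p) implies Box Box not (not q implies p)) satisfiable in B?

1. not (Box not (not q implies p) implies Box Box not (not q implies p)), u
2. Box not (not q implies p), u
3. not Box Box not (not q implies p), u
4. not (not q implies p), u
5. not q, u
6. not p, u
7. not Box not (not q implies p), v
8. not (not q implies p), v
9. not q, v
10. not p, v
11. not q implies p, w
12. p, w
Accessibility: uRu, uRv, vRu, vRv, vRw, wRv, wRw

Yes, satisfiable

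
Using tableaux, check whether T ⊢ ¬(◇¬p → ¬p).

Tableau for the negation ◇¬p → ¬p:
1. ◇¬p → ¬p, 0
2. ¬p, 0   [→-rule on 1 (branches; this branch)]
Accessibility: 0R0
The negation has an open branch (countermodel exists).

Not valid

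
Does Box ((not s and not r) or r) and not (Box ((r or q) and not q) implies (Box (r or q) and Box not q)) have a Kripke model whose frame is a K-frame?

Unsatisfiable (every branch closes)

1. Box ((not s and not r) or r) and not (Box ((r or q) and not q) implies (Box (r or q) and Box not q)), u
2. Box ((not s and not r) or r), u   [and-rule on 1]
3. not (Box ((r or q) and not q) implies (Box (r or q) and Box not q)), u   [and-rule on 1]
4. Box ((r or q) and not q), u   [neg-implies-rule on 3]
5. not (Box (r or q) and Box not q), u   [neg-implies-rule on 3]
6. not Box (r or q), u   [neg-and-rule on 5 (branches; this branch)]
7. not (r or q), v   [neg-Box-rule on 6: fresh world v, uRv]
8. not r, v   [neg-or-rule on 7]
9. not q, v   [neg-or-rule on 7]
10. (not s and not r) or r, v   [Box-rule on 2 via uRv]
11. (r or q) and not q, v   [Box-rule on 4 via uRv]
12. r or q, v   [and-rule on 11]
13. not s and not r, v   [or-rule on 10 (branches; this branch)]
14. not s, v   [and-rule on 13]
15. q, v   [or-rule on 12 (branches; this branch)]
Accessibility: uRv
Branch closes: q and not q both at v.
Every branch closes; the branch above is one of them.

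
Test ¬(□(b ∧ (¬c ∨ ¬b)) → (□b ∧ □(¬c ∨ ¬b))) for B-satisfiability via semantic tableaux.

1. ¬(□(b ∧ (¬c ∨ ¬b)) → (□b ∧ □(¬c ∨ ¬b))), 0
2. □(b ∧ (¬c ∨ ¬b)), 0
3. ¬(□b ∧ □(¬c ∨ ¬b)), 0
4. b ∧ (¬c ∨ ¬b), 0
5. b, 0
6. ¬c ∨ ¬b, 0
7. ¬□(¬c ∨ ¬b), 0
8. ¬c, 0
9. ¬(¬c ∨ ¬b), 1
10. c, 1
11. b, 1
12. b ∧ (¬c ∨ ¬b), 1
13. ¬c ∨ ¬b, 1
14. ¬b, 1
Accessibility: 0R0, 0R1, 1R0, 1R1
Branch closes: b and ¬b both at 1.
(One branch shown.) All branches close.

No, unsatisfiable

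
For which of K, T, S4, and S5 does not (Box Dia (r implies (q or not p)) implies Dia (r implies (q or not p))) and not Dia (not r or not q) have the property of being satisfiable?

K-tableau for the formula:
1. not (Box Dia (r implies (q or not p)) implies Dia (r implies (q or not p))) and not Dia (not r or not q), u
2. not (Box Dia (r implies (q or not p)) implies Dia (r implies (q or not p))), u   [and-rule on 1]
3. not Dia (not r or not q), u   [and-rule on 1]
4. Box Dia (r implies (q or not p)), u   [neg-implies-rule on 2]
5. not Dia (r implies (q or not p)), u   [neg-implies-rule on 2]
Complete open branch: satisfiable in K.
T-tableau for the formula:
1. not (Box Dia (r implies (q or not p)) implies Dia (r implies (q or not p))) and not Dia (not r or not q), u
2. not (Box Dia (r implies (q or not p)) implies Dia (r implies (q or not p))), u   [and-rule on 1]
3. not Dia (not r or not q), u   [and-rule on 1]
4. Box Dia (r implies (q or not p)), u   [neg-implies-rule on 2]
5. not Dia (r implies (q or not p)), u   [neg-implies-rule on 2]
6. not (not r or not q), u   [neg-Dia-rule on 3 via uRu]
7. r, u   [neg-or-rule on 6]
8. q, u   [neg-or-rule on 6]
9. Dia (r implies (q or not p)), u   [Box-rule on 4 via uRu]
10. not (r implies (q or not p)), u   [neg-Dia-rule on 5 via uRu]
11. not (q or not p), u   [neg-implies-rule on 10]
12. not q, u   [neg-or-rule on 11]
13. p, u   [neg-or-rule on 11]
Accessibility: uRu
Branch closes: q and not q both at u.
Every branch closes (one shown): unsatisfiable in T, hence also in S4, S5 (every S4/S5-frame is a T-frame).

K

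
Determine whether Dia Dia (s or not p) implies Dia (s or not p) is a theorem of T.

Tableau for the negation not (Dia Dia (s or not p) implies Dia (s or not p)):
1. not (Dia Dia (s or not p) implies Dia (s or not p)), w0
2. Dia Dia (s or not p), w0
3. not Dia (s or not p), w0
4. not (s or not p), w0
5. not s, w0
6. p, w0
7. Dia (s or not p), w1
8. not (s or not p), w1
9. not s, w1
10. p, w1
11. s or not p, w2
12. not p, w2
Accessibility: w0Rw0, w0Rw1, w1Rw1, w1Rw2, w2Rw2
The negation has an open branch (countermodel exists).

Not valid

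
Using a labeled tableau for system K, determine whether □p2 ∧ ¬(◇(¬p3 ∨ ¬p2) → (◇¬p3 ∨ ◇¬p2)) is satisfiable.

Unsatisfiable (every branch closes)

1. □p2 ∧ ¬(◇(¬p3 ∨ ¬p2) → (◇¬p3 ∨ ◇¬p2)), 0
2. □p2, 0
3. ¬(◇(¬p3 ∨ ¬p2) → (◇¬p3 ∨ ◇¬p2)), 0
4. ◇(¬p3 ∨ ¬p2), 0
5. ¬(◇¬p3 ∨ ◇¬p2), 0
6. ¬◇¬p3, 0
7. ¬◇¬p2, 0
8. ¬p3 ∨ ¬p2, 1
9. p2, 1
10. p3, 1
11. ¬p2, 1
Accessibility: 0R1
Branch closes: p2 and ¬p2 both at 1.
Every branch closes; the branch above is one of them.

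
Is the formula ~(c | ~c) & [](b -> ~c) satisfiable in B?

No, unsatisfiable

1. ~(c | ~c) & [](b -> ~c), u
2. ~(c | ~c), u   [&-rule on 1]
3. [](b -> ~c), u   [&-rule on 1]
4. ~c, u   [~|-rule on 2]
5. c, u   [~|-rule on 2]
Accessibility: uRu
Branch closes: c and ~c both at u.
All branches of the tableau close; one closing branch shown above.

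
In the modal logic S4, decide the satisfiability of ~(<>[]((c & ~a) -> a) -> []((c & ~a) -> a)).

1. ~(<>[]((c & ~a) -> a) -> []((c & ~a) -> a)), w0
2. <>[]((c & ~a) -> a), w0
3. ~[]((c & ~a) -> a), w0
4. []((c & ~a) -> a), w1
5. (c & ~a) -> a, w1
6. a, w1
7. ~((c & ~a) -> a), w2
8. c & ~a, w2
9. ~a, w2
10. c, w2
Accessibility: w0Rw0, w0Rw1, w0Rw2, w1Rw1, w2Rw2

Yes, satisfiable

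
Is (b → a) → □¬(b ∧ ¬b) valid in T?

Valid in T

Tableau for the negation ¬((b → a) → □¬(b ∧ ¬b)):
1. ¬((b → a) → □¬(b ∧ ¬b)), 0
2. b → a, 0
3. ¬□¬(b ∧ ¬b), 0
4. a, 0
5. b ∧ ¬b, 1
6. b, 1
7. ¬b, 1
Accessibility: 0R0, 0R1, 1R1
Branch closes: b and ¬b both at 1.
Every branch of the negation's tableau closes; the branch above is one of them.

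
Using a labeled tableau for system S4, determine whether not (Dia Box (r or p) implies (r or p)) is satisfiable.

Satisfiable (open branch found)

1. not (Dia Box (r or p) implies (r or p)), u
2. Dia Box (r or p), u   [neg-implies-rule on 1]
3. not (r or p), u   [neg-implies-rule on 1]
4. not r, u   [neg-or-rule on 3]
5. not p, u   [neg-or-rule on 3]
6. Box (r or p), v   [Dia-rule on 2: fresh world v, uRv]
7. r or p, v   [Box-rule on 6 via vRv]
8. p, v   [or-rule on 7 (branches; this branch)]
Accessibility: uRu, uRv, vRv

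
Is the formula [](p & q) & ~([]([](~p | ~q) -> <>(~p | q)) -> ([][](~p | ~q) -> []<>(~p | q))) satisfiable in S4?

No, unsatisfiable

1. [](p & q) & ~([]([](~p | ~q) -> <>(~p | q)) -> ([][](~p | ~q) -> []<>(~p | q))), w0
2. [](p & q), w0
3. ~([]([](~p | ~q) -> <>(~p | q)) -> ([][](~p | ~q) -> []<>(~p | q))), w0
4. []([](~p | ~q) -> <>(~p | q)), w0
5. ~([][](~p | ~q) -> []<>(~p | q)), w0
6. [][](~p | ~q), w0
7. ~[]<>(~p | q), w0
8. p & q, w0
9. p, w0
10. q, w0
11. [](~p | ~q) -> <>(~p | q), w0
12. [](~p | ~q), w0
13. ~p | ~q, w0
14. <>(~p | q), w0
15. ~q, w0
Accessibility: w0Rw0
Branch closes: q and ~q both at w0.
Every branch closes; the branch above is one of them.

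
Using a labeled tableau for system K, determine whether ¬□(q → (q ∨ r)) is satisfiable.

Unsatisfiable (every branch closes)

1. ¬□(q → (q ∨ r)), u
2. ¬(q → (q ∨ r)), v   [¬□-rule on 1: fresh world v, uRv]
3. q, v   [¬→-rule on 2]
4. ¬(q ∨ r), v   [¬→-rule on 2]
5. ¬q, v   [¬∨-rule on 4]
6. ¬r, v   [¬∨-rule on 4]
Accessibility: uRv
Branch closes: q and ¬q both at v.
Every branch closes; the branch above is one of them.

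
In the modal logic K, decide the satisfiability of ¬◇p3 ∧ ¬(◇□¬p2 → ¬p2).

1. ¬◇p3 ∧ ¬(◇□¬p2 → ¬p2), u
2. ¬◇p3, u
3. ¬(◇□¬p2 → ¬p2), u
4. ◇□¬p2, u
5. p2, u
6. □¬p2, v
7. ¬p3, v
Accessibility: uRv

Yes, satisfiable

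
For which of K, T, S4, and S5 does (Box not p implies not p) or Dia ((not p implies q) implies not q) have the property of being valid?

T, S4, S5

K-tableau for the negation not ((Box not p implies not p) or Dia ((not p implies q) implies not q)):
1. not ((Box not p implies not p) or Dia ((not p implies q) implies not q)), 0
2. not (Box not p implies not p), 0
3. not Dia ((not p implies q) implies not q), 0
4. Box not p, 0
5. p, 0
Complete open branch: countermodel on a K-frame, so not valid in K.
T-tableau for the negation not ((Box not p implies not p) or Dia ((not p implies q) implies not q)):
1. not ((Box not p implies not p) or Dia ((not p implies q) implies not q)), 0
2. not (Box not p implies not p), 0
3. not Dia ((not p implies q) implies not q), 0
4. Box not p, 0
5. p, 0
6. not ((not p implies q) implies not q), 0
7. not p implies q, 0
8. q, 0
9. not p, 0
Accessibility: 0R0
Branch closes: p and not p both at 0.
Every branch closes (one shown): valid in T, hence also in S4, S5 (every theorem of T is a theorem of S4 and S5).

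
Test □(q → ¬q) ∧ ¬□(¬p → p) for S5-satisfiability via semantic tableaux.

Satisfiable

1. □(q → ¬q) ∧ ¬□(¬p → p), u
2. □(q → ¬q), u
3. ¬□(¬p → p), u
4. q → ¬q, u
5. ¬q, u
6. ¬(¬p → p), v
7. ¬p, v
8. q → ¬q, v
9. ¬q, v
Accessibility: uRu, uRv, vRu, vRv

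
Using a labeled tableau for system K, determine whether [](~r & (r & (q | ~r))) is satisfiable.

Satisfiable

1. [](~r & (r & (q | ~r))), 0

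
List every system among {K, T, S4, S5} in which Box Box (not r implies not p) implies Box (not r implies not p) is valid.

T-tableau for the negation not (Box Box (not r implies not p) implies Box (not r implies not p)):
1. not (Box Box (not r implies not p) implies Box (not r implies not p)), w0
2. Box Box (not r implies not p), w0
3. not Box (not r implies not p), w0
4. Box (not r implies not p), w0
5. not r implies not p, w0
6. not p, w0
7. not (not r implies not p), w1
8. not r, w1
9. p, w1
10. Box (not r implies not p), w1
11. not r implies not p, w1
12. not p, w1
Accessibility: w0Rw0, w0Rw1, w1Rw1
Branch closes: p and not p both at w1.
Every branch closes (one shown): valid in T, hence also in S4, S5 (every theorem of T is a theorem of S4 and S5).
K-tableau for the negation not (Box Box (not r implies not p) implies Box (not r implies not p)):
1. not (Box Box (not r implies not p) implies Box (not r implies not p)), w0
2. Box Box (not r implies not p), w0
3. not Box (not r implies not p), w0
4. not (not r implies not p), w1
5. not r, w1
6. p, w1
7. Box (not r implies not p), w1
Accessibility: w0Rw1
Complete open branch: countermodel on a K-frame, so not valid in K.

T, S4, S5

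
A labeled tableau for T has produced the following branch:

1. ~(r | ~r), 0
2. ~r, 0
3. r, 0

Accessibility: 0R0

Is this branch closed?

Yes, closed

Both r and ~r appear at 0.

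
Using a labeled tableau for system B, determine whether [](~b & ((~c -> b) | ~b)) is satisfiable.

1. [](~b & ((~c -> b) | ~b)), u
2. ~b & ((~c -> b) | ~b), u
3. ~b, u
4. (~c -> b) | ~b, u
Accessibility: uRu

Satisfiable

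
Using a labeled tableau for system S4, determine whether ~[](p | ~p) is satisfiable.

Unsatisfiable (every branch closes)

1. ~[](p | ~p), 0
2. ~(p | ~p), 1
3. ~p, 1
4. p, 1
Accessibility: 0R0, 0R1, 1R1
Branch closes: p and ~p both at 1.
(One branch shown.) All branches close.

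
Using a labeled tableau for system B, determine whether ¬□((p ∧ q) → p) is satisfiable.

1. ¬□((p ∧ q) → p), 0
2. ¬((p ∧ q) → p), 1   [¬□-rule on 1: fresh world 1, 0R1]
3. p ∧ q, 1   [¬→-rule on 2]
4. ¬p, 1   [¬→-rule on 2]
5. p, 1   [∧-rule on 3]
6. q, 1   [∧-rule on 3]
Accessibility: 0R0, 0R1, 1R0, 1R1
Branch closes: p and ¬p both at 1.
(One branch shown.) All branches close.

No, unsatisfiable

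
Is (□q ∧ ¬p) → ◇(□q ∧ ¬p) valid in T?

Yes, valid

Tableau for the negation ¬((□q ∧ ¬p) → ◇(□q ∧ ¬p)):
1. ¬((□q ∧ ¬p) → ◇(□q ∧ ¬p)), 0
2. □q ∧ ¬p, 0
3. ¬◇(□q ∧ ¬p), 0
4. □q, 0
5. ¬p, 0
6. ¬(□q ∧ ¬p), 0
7. q, 0
8. ¬□q, 0
9. ¬q, 1
10. ¬(□q ∧ ¬p), 1
11. q, 1
Accessibility: 0R0, 0R1, 1R1
Branch closes: q and ¬q both at 1.
All branches of the negation close; one closing branch shown above.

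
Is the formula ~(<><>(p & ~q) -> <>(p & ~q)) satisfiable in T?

1. ~(<><>(p & ~q) -> <>(p & ~q)), w0
2. <><>(p & ~q), w0
3. ~<>(p & ~q), w0
4. ~(p & ~q), w0
5. q, w0
6. <>(p & ~q), w1
7. ~(p & ~q), w1
8. q, w1
9. p & ~q, w2
10. p, w2
11. ~q, w2
Accessibility: w0Rw0, w0Rw1, w1Rw1, w1Rw2, w2Rw2

Yes, satisfiable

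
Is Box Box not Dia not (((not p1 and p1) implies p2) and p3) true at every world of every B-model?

Invalid (countermodel exists)

Tableau for the negation not Box Box not Dia not (((not p1 and p1) implies p2) and p3):
1. not Box Box not Dia not (((not p1 and p1) implies p2) and p3), 0
2. not Box not Dia not (((not p1 and p1) implies p2) and p3), 1
3. Dia not (((not p1 and p1) implies p2) and p3), 2
4. not (((not p1 and p1) implies p2) and p3), 3
5. not p3, 3
Accessibility: 0R0, 0R1, 1R0, 1R1, 1R2, 2R1, 2R2, 2R3, 3R2, 3R3
The negation has an open branch (countermodel exists).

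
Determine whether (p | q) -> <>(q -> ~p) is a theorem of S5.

Tableau for the negation ~((p | q) -> <>(q -> ~p)):
1. ~((p | q) -> <>(q -> ~p)), u
2. p | q, u
3. ~<>(q -> ~p), u
4. ~(q -> ~p), u
5. q, u
6. p, u
Accessibility: uRu
The negation has an open branch (countermodel exists).

Not valid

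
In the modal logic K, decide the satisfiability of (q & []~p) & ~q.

Unsatisfiable (every branch closes)

1. (q & []~p) & ~q, 0
2. q & []~p, 0   [&-rule on 1]
3. ~q, 0   [&-rule on 1]
4. q, 0   [&-rule on 2]
5. []~p, 0   [&-rule on 2]
Branch closes: q and ~q both at 0.
Every branch closes; the branch above is one of them.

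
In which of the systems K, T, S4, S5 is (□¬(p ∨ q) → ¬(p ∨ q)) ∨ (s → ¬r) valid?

K-tableau for the negation ¬((□¬(p ∨ q) → ¬(p ∨ q)) ∨ (s → ¬r)):
1. ¬((□¬(p ∨ q) → ¬(p ∨ q)) ∨ (s → ¬r)), w0
2. ¬(□¬(p ∨ q) → ¬(p ∨ q)), w0   [¬∨-rule on 1]
3. ¬(s → ¬r), w0   [¬∨-rule on 1]
4. □¬(p ∨ q), w0   [¬→-rule on 2]
5. p ∨ q, w0   [¬→-rule on 2]
6. s, w0   [¬→-rule on 3]
7. r, w0   [¬→-rule on 3]
8. q, w0   [∨-rule on 5 (branches; this branch)]
Complete open branch: countermodel on a K-frame, so not valid in K.
T-tableau for the negation ¬((□¬(p ∨ q) → ¬(p ∨ q)) ∨ (s → ¬r)):
1. ¬((□¬(p ∨ q) → ¬(p ∨ q)) ∨ (s → ¬r)), w0
2. ¬(□¬(p ∨ q) → ¬(p ∨ q)), w0   [¬∨-rule on 1]
3. ¬(s → ¬r), w0   [¬∨-rule on 1]
4. □¬(p ∨ q), w0   [¬→-rule on 2]
5. p ∨ q, w0   [¬→-rule on 2]
6. s, w0   [¬→-rule on 3]
7. r, w0   [¬→-rule on 3]
8. ¬(p ∨ q), w0   [□-rule on 4 via w0Rw0]
9. ¬p, w0   [¬∨-rule on 8]
10. ¬q, w0   [¬∨-rule on 8]
11. q, w0   [∨-rule on 5 (branches; this branch)]
Accessibility: w0Rw0
Branch closes: q and ¬q both at w0.
Every branch closes (one shown): valid in T, hence also in S4, S5 (every theorem of T is a theorem of S4 and S5).

T, S4, S5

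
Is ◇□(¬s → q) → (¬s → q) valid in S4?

Invalid (countermodel exists)

Tableau for the negation ¬(◇□(¬s → q) → (¬s → q)):
1. ¬(◇□(¬s → q) → (¬s → q)), w0
2. ◇□(¬s → q), w0
3. ¬(¬s → q), w0
4. ¬s, w0
5. ¬q, w0
6. □(¬s → q), w1
7. ¬s → q, w1
8. q, w1
Accessibility: w0Rw0, w0Rw1, w1Rw1
The negation has an open branch (countermodel exists).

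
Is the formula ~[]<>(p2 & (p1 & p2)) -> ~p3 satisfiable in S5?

1. ~[]<>(p2 & (p1 & p2)) -> ~p3, w0
2. ~p3, w0
Accessibility: w0Rw0

Satisfiable (open branch found)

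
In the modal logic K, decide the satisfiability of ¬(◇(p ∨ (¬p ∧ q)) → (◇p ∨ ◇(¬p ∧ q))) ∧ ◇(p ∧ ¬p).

1. ¬(◇(p ∨ (¬p ∧ q)) → (◇p ∨ ◇(¬p ∧ q))) ∧ ◇(p ∧ ¬p), w0
2. ¬(◇(p ∨ (¬p ∧ q)) → (◇p ∨ ◇(¬p ∧ q))), w0
3. ◇(p ∧ ¬p), w0
4. ◇(p ∨ (¬p ∧ q)), w0
5. ¬(◇p ∨ ◇(¬p ∧ q)), w0
6. ¬◇p, w0
7. ¬◇(¬p ∧ q), w0
8. p ∧ ¬p, w1
9. p, w1
10. ¬p, w1
Accessibility: w0Rw1
Branch closes: p and ¬p both at w1.
(One branch shown.) All branches close.

Unsatisfiable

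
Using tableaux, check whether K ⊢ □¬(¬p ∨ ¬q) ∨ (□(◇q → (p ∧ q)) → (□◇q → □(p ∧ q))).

Tableau for the negation ¬(□¬(¬p ∨ ¬q) ∨ (□(◇q → (p ∧ q)) → (□◇q → □(p ∧ q)))):
1. ¬(□¬(¬p ∨ ¬q) ∨ (□(◇q → (p ∧ q)) → (□◇q → □(p ∧ q)))), u
2. ¬□¬(¬p ∨ ¬q), u   [¬∨-rule on 1]
3. ¬(□(◇q → (p ∧ q)) → (□◇q → □(p ∧ q))), u   [¬∨-rule on 1]
4. □(◇q → (p ∧ q)), u   [¬→-rule on 3]
5. ¬(□◇q → □(p ∧ q)), u   [¬→-rule on 3]
6. □◇q, u   [¬→-rule on 5]
7. ¬□(p ∧ q), u   [¬→-rule on 5]
8. ¬p ∨ ¬q, v   [¬□-rule on 2: fresh world v, uRv]
9. ◇q → (p ∧ q), v   [□-rule on 4 via uRv]
10. ◇q, v   [□-rule on 6 via uRv]
11. ¬q, v   [∨-rule on 8 (branches; this branch)]
12. ¬◇q, v   [→-rule on 9 (branches; this branch)]
13. ¬(p ∧ q), w   [¬□-rule on 7: fresh world w, uRw]
14. ◇q → (p ∧ q), w   [□-rule on 4 via uRw]
15. ◇q, w   [□-rule on 6 via uRw]
16. ¬q, w   [¬∧-rule on 13 (branches; this branch)]
17. ¬◇q, w   [→-rule on 14 (branches; this branch)]
18. q, x   [◇-rule on 10: fresh world x, vRx]
19. ¬q, x   [¬◇-rule on 12 via vRx]
Accessibility: uRv, uRw, vRx
Branch closes: q and ¬q both at x.
All branches of the negation close; one closing branch shown above.

Valid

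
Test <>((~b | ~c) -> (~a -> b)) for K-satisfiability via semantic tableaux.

Satisfiable (open branch found)

1. <>((~b | ~c) -> (~a -> b)), 0
2. (~b | ~c) -> (~a -> b), 1
3. ~a -> b, 1
4. b, 1
Accessibility: 0R1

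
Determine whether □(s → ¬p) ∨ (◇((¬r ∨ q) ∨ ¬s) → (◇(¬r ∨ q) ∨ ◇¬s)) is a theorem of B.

Tableau for the negation ¬(□(s → ¬p) ∨ (◇((¬r ∨ q) ∨ ¬s) → (◇(¬r ∨ q) ∨ ◇¬s))):
1. ¬(□(s → ¬p) ∨ (◇((¬r ∨ q) ∨ ¬s) → (◇(¬r ∨ q) ∨ ◇¬s))), w0
2. ¬□(s → ¬p), w0   [¬∨-rule on 1]
3. ¬(◇((¬r ∨ q) ∨ ¬s) → (◇(¬r ∨ q) ∨ ◇¬s)), w0   [¬∨-rule on 1]
4. ◇((¬r ∨ q) ∨ ¬s), w0   [¬→-rule on 3]
5. ¬(◇(¬r ∨ q) ∨ ◇¬s), w0   [¬→-rule on 3]
6. ¬◇(¬r ∨ q), w0   [¬∨-rule on 5]
7. ¬◇¬s, w0   [¬∨-rule on 5]
8. ¬(¬r ∨ q), w0   [¬◇-rule on 6 via w0Rw0]
9. r, w0   [¬∨-rule on 8]
10. ¬q, w0   [¬∨-rule on 8]
11. s, w0   [¬◇-rule on 7 via w0Rw0]
12. ¬(s → ¬p), w1   [¬□-rule on 2: fresh world w1, w0Rw1]
13. s, w1   [¬→-rule on 12]
14. p, w1   [¬→-rule on 12]
15. ¬(¬r ∨ q), w1   [¬◇-rule on 6 via w0Rw1]
16. r, w1   [¬∨-rule on 15]
17. ¬q, w1   [¬∨-rule on 15]
18. (¬r ∨ q) ∨ ¬s, w2   [◇-rule on 4: fresh world w2, w0Rw2]
19. ¬(¬r ∨ q), w2   [¬◇-rule on 6 via w0Rw2]
20. r, w2   [¬∨-rule on 19]
21. ¬q, w2   [¬∨-rule on 19]
22. s, w2   [¬◇-rule on 7 via w0Rw2]
23. ¬r ∨ q, w2   [∨-rule on 18 (branches; this branch)]
24. q, w2   [∨-rule on 23 (branches; this branch)]
Accessibility: w0Rw0, w0Rw1, w0Rw2, w1Rw0, w1Rw1, w2Rw0, w2Rw2
Branch closes: q and ¬q both at w2.
Every branch of the negation's tableau closes; the branch above is one of them.

Valid in B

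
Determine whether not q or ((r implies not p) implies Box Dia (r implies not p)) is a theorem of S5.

Valid

Tableau for the negation not (not q or ((r implies not p) implies Box Dia (r implies not p))):
1. not (not q or ((r implies not p) implies Box Dia (r implies not p))), 0
2. q, 0
3. not ((r implies not p) implies Box Dia (r implies not p)), 0
4. r implies not p, 0
5. not Box Dia (r implies not p), 0
6. not p, 0
7. not Dia (r implies not p), 1
8. not (r implies not p), 0
9. r, 0
10. p, 0
Accessibility: 0R0, 0R1, 1R0, 1R1
Branch closes: p and not p both at 0.
All branches of the negation close; one closing branch shown above.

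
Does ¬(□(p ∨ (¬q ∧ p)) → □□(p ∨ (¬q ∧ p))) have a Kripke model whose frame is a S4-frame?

1. ¬(□(p ∨ (¬q ∧ p)) → □□(p ∨ (¬q ∧ p))), u
2. □(p ∨ (¬q ∧ p)), u   [¬→-rule on 1]
3. ¬□□(p ∨ (¬q ∧ p)), u   [¬→-rule on 1]
4. p ∨ (¬q ∧ p), u   [□-rule on 2 via uRu]
5. ¬q ∧ p, u   [∨-rule on 4 (branches; this branch)]
6. ¬q, u   [∧-rule on 5]
7. p, u   [∧-rule on 5]
8. ¬□(p ∨ (¬q ∧ p)), v   [¬□-rule on 3: fresh world v, uRv]
9. p ∨ (¬q ∧ p), v   [□-rule on 2 via uRv]
10. ¬q ∧ p, v   [∨-rule on 9 (branches; this branch)]
11. ¬q, v   [∧-rule on 10]
12. p, v   [∧-rule on 10]
13. ¬(p ∨ (¬q ∧ p)), w   [¬□-rule on 8: fresh world w, vRw]
14. ¬p, w   [¬∨-rule on 13]
15. ¬(¬q ∧ p), w   [¬∨-rule on 13]
16. p ∨ (¬q ∧ p), w   [□-rule on 2 via uRw]
17. ¬q ∧ p, w   [∨-rule on 16 (branches; this branch)]
18. ¬q, w   [∧-rule on 17]
19. p, w   [∧-rule on 17]
Accessibility: uRu, uRv, uRw, vRv, vRw, wRw
Branch closes: p and ¬p both at w.
Every branch closes; the branch above is one of them.

Unsatisfiable (every branch closes)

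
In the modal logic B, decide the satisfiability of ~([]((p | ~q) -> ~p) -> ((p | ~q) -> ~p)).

1. ~([]((p | ~q) -> ~p) -> ((p | ~q) -> ~p)), 0
2. []((p | ~q) -> ~p), 0   [~->-rule on 1]
3. ~((p | ~q) -> ~p), 0   [~->-rule on 1]
4. p | ~q, 0   [~->-rule on 3]
5. p, 0   [~->-rule on 3]
6. (p | ~q) -> ~p, 0   [[]-rule on 2 via 0R0]
7. ~q, 0   [|-rule on 4 (branches; this branch)]
8. ~(p | ~q), 0   [->-rule on 6 (branches; this branch)]
9. ~p, 0   [~|-rule on 8]
10. q, 0   [~|-rule on 8]
Accessibility: 0R0
Branch closes: p and ~p both at 0.
Every branch closes; the branch above is one of them.

No, unsatisfiable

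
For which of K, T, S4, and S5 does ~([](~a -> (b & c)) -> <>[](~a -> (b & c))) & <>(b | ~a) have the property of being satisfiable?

K-tableau for the formula:
1. ~([](~a -> (b & c)) -> <>[](~a -> (b & c))) & <>(b | ~a), u
2. ~([](~a -> (b & c)) -> <>[](~a -> (b & c))), u
3. <>(b | ~a), u
4. [](~a -> (b & c)), u
5. ~<>[](~a -> (b & c)), u
6. b | ~a, v
7. ~a -> (b & c), v
8. ~[](~a -> (b & c)), v
9. ~a, v
10. b & c, v
11. b, v
12. c, v
13. ~(~a -> (b & c)), w
14. ~a, w
15. ~(b & c), w
16. ~c, w
Accessibility: uRv, vRw
Complete open branch: satisfiable in K.
T-tableau for the formula:
1. ~([](~a -> (b & c)) -> <>[](~a -> (b & c))) & <>(b | ~a), u
2. ~([](~a -> (b & c)) -> <>[](~a -> (b & c))), u
3. <>(b | ~a), u
4. [](~a -> (b & c)), u
5. ~<>[](~a -> (b & c)), u
6. ~a -> (b & c), u
7. ~[](~a -> (b & c)), u
8. b & c, u
9. b, u
10. c, u
11. b | ~a, v
12. ~a -> (b & c), v
13. ~[](~a -> (b & c)), v
14. ~a, v
15. b & c, v
16. b, v
17. c, v
18. ~(~a -> (b & c)), w
19. ~a, w
20. ~(b & c), w
21. ~a -> (b & c), w
22. ~[](~a -> (b & c)), w
23. ~c, w
24. b & c, w
25. b, w
26. c, w
Accessibility: uRu, uRv, uRw, vRv, wRw
Branch closes: c and ~c both at w.
Every branch closes (one shown): unsatisfiable in T, hence also in S4, S5 (every S4/S5-frame is a T-frame).

K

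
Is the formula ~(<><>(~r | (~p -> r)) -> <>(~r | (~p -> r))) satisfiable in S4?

1. ~(<><>(~r | (~p -> r)) -> <>(~r | (~p -> r))), 0
2. <><>(~r | (~p -> r)), 0
3. ~<>(~r | (~p -> r)), 0
4. ~(~r | (~p -> r)), 0
5. r, 0
6. ~(~p -> r), 0
7. ~p, 0
8. ~r, 0
Accessibility: 0R0
Branch closes: r and ~r both at 0.
(One branch shown.) All branches close.

Unsatisfiable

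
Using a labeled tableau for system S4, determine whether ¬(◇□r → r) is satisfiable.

Satisfiable (open branch found)

1. ¬(◇□r → r), w0
2. ◇□r, w0   [¬→-rule on 1]
3. ¬r, w0   [¬→-rule on 1]
4. □r, w1   [◇-rule on 2: fresh world w1, w0Rw1]
5. r, w1   [□-rule on 4 via w1Rw1]
Accessibility: w0Rw0, w0Rw1, w1Rw1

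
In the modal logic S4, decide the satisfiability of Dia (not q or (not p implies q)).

Satisfiable

1. Dia (not q or (not p implies q)), 0
2. not q or (not p implies q), 1
3. not p implies q, 1
4. q, 1
Accessibility: 0R0, 0R1, 1R1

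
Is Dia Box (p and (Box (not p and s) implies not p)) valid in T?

Tableau for the negation not Dia Box (p and (Box (not p and s) implies not p)):
1. not Dia Box (p and (Box (not p and s) implies not p)), w0
2. not Box (p and (Box (not p and s) implies not p)), w0
3. not (p and (Box (not p and s) implies not p)), w1
4. not Box (p and (Box (not p and s) implies not p)), w1
5. not p, w1
6. not (p and (Box (not p and s) implies not p)), w2
7. not p, w2
Accessibility: w0Rw0, w0Rw1, w1Rw1, w1Rw2, w2Rw2
The negation has an open branch (countermodel exists).

No, not valid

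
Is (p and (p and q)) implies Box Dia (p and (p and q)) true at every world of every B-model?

Valid in B

Tableau for the negation not ((p and (p and q)) implies Box Dia (p and (p and q))):
1. not ((p and (p and q)) implies Box Dia (p and (p and q))), 0
2. p and (p and q), 0
3. not Box Dia (p and (p and q)), 0
4. p, 0
5. p and q, 0
6. q, 0
7. not Dia (p and (p and q)), 1
8. not (p and (p and q)), 0
9. not (p and (p and q)), 1
10. not (p and q), 0
11. not (p and q), 1
12. not q, 0
Accessibility: 0R0, 0R1, 1R0, 1R1
Branch closes: q and not q both at 0.
All branches of the negation close; one closing branch shown above.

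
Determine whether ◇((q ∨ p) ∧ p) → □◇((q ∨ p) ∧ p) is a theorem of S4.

Tableau for the negation ¬(◇((q ∨ p) ∧ p) → □◇((q ∨ p) ∧ p)):
1. ¬(◇((q ∨ p) ∧ p) → □◇((q ∨ p) ∧ p)), w0
2. ◇((q ∨ p) ∧ p), w0   [¬→-rule on 1]
3. ¬□◇((q ∨ p) ∧ p), w0   [¬→-rule on 1]
4. (q ∨ p) ∧ p, w1   [◇-rule on 2: fresh world w1, w0Rw1]
5. q ∨ p, w1   [∧-rule on 4]
6. p, w1   [∧-rule on 4]
7. ¬◇((q ∨ p) ∧ p), w2   [¬□-rule on 3: fresh world w2, w0Rw2]
8. ¬((q ∨ p) ∧ p), w2   [¬◇-rule on 7 via w2Rw2]
9. ¬p, w2   [¬∧-rule on 8 (branches; this branch)]
Accessibility: w0Rw0, w0Rw1, w0Rw2, w1Rw1, w2Rw2
The negation has an open branch (countermodel exists).

Not valid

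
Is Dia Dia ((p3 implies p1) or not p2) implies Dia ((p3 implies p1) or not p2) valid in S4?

Tableau for the negation not (Dia Dia ((p3 implies p1) or not p2) implies Dia ((p3 implies p1) or not p2)):
1. not (Dia Dia ((p3 implies p1) or not p2) implies Dia ((p3 implies p1) or not p2)), u
2. Dia Dia ((p3 implies p1) or not p2), u
3. not Dia ((p3 implies p1) or not p2), u
4. not ((p3 implies p1) or not p2), u
5. not (p3 implies p1), u
6. p2, u
7. p3, u
8. not p1, u
9. Dia ((p3 implies p1) or not p2), v
10. not ((p3 implies p1) or not p2), v
11. not (p3 implies p1), v
12. p2, v
13. p3, v
14. not p1, v
15. (p3 implies p1) or not p2, w
16. not ((p3 implies p1) or not p2), w
17. not (p3 implies p1), w
18. p2, w
19. p3, w
20. not p1, w
21. p3 implies p1, w
22. p1, w
Accessibility: uRu, uRv, uRw, vRv, vRw, wRw
Branch closes: p1 and not p1 both at w.
Every branch of the negation's tableau closes; the branch above is one of them.

Yes, valid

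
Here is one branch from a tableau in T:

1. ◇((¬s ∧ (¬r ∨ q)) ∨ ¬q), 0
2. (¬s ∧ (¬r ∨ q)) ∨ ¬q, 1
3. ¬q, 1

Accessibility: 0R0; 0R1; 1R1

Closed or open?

No world carries both an atom and its negation.

Not closed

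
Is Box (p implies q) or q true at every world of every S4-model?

No, not valid

Tableau for the negation not (Box (p implies q) or q):
1. not (Box (p implies q) or q), u
2. not Box (p implies q), u
3. not q, u
4. not (p implies q), v
5. p, v
6. not q, v
Accessibility: uRu, uRv, vRv
The negation has an open branch (countermodel exists).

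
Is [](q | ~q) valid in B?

Yes, valid

Tableau for the negation ~[](q | ~q):
1. ~[](q | ~q), w0
2. ~(q | ~q), w1
3. ~q, w1
4. q, w1
Accessibility: w0Rw0, w0Rw1, w1Rw0, w1Rw1
Branch closes: q and ~q both at w1.
Every branch of the negation's tableau closes; the branch above is one of them.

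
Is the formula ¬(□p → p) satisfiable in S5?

1. ¬(□p → p), u
2. □p, u   [¬→-rule on 1]
3. ¬p, u   [¬→-rule on 1]
4. p, u   [□-rule on 2 via uRu]
Accessibility: uRu
Branch closes: p and ¬p both at u.
Every branch closes; the branch above is one of them.

Unsatisfiable (every branch closes)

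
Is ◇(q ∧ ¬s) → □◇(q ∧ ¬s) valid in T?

Not valid

Tableau for the negation ¬(◇(q ∧ ¬s) → □◇(q ∧ ¬s)):
1. ¬(◇(q ∧ ¬s) → □◇(q ∧ ¬s)), w0
2. ◇(q ∧ ¬s), w0
3. ¬□◇(q ∧ ¬s), w0
4. q ∧ ¬s, w1
5. q, w1
6. ¬s, w1
7. ¬◇(q ∧ ¬s), w2
8. ¬(q ∧ ¬s), w2
9. s, w2
Accessibility: w0Rw0, w0Rw1, w0Rw2, w1Rw1, w2Rw2
The negation has an open branch (countermodel exists).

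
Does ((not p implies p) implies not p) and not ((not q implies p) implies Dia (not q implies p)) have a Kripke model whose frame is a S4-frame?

No, unsatisfiable

1. ((not p implies p) implies not p) and not ((not q implies p) implies Dia (not q implies p)), w0
2. (not p implies p) implies not p, w0
3. not ((not q implies p) implies Dia (not q implies p)), w0
4. not q implies p, w0
5. not Dia (not q implies p), w0
6. not (not q implies p), w0
7. not q, w0
8. not p, w0
9. not (not p implies p), w0
10. p, w0
Accessibility: w0Rw0
Branch closes: p and not p both at w0.
Every branch closes; the branch above is one of them.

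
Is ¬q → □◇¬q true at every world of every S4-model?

Not valid

Tableau for the negation ¬(¬q → □◇¬q):
1. ¬(¬q → □◇¬q), u
2. ¬q, u
3. ¬□◇¬q, u
4. ¬◇¬q, v
5. q, v
Accessibility: uRu, uRv, vRv
The negation has an open branch (countermodel exists).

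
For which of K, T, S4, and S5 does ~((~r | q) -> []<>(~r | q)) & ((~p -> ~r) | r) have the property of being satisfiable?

S4-tableau for the formula:
1. ~((~r | q) -> []<>(~r | q)) & ((~p -> ~r) | r), u
2. ~((~r | q) -> []<>(~r | q)), u
3. (~p -> ~r) | r, u
4. ~r | q, u
5. ~[]<>(~r | q), u
6. r, u
7. q, u
8. ~<>(~r | q), v
9. ~(~r | q), v
10. r, v
11. ~q, v
Accessibility: uRu, uRv, vRv
Complete open branch: satisfiable in S4, hence also in K, T (this S4-model is also a K-model and a T-model).
S5-tableau for the formula:
1. ~((~r | q) -> []<>(~r | q)) & ((~p -> ~r) | r), u
2. ~((~r | q) -> []<>(~r | q)), u
3. (~p -> ~r) | r, u
4. ~r | q, u
5. ~[]<>(~r | q), u
6. ~p -> ~r, u
7. q, u
8. ~r, u
9. ~<>(~r | q), v
10. ~(~r | q), u
11. r, u
12. ~q, u
Accessibility: uRu, uRv, vRu, vRv
Branch closes: r and ~r both at u.
Every branch closes (one shown): unsatisfiable in S5.

K, T, S4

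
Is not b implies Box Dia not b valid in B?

Valid in B

Tableau for the negation not (not b implies Box Dia not b):
1. not (not b implies Box Dia not b), u
2. not b, u
3. not Box Dia not b, u
4. not Dia not b, v
5. b, u
Accessibility: uRu, uRv, vRu, vRv
Branch closes: b and not b both at u.
All branches of the negation close; one closing branch shown above.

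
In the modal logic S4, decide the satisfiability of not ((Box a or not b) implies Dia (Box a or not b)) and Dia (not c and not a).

1. not ((Box a or not b) implies Dia (Box a or not b)) and Dia (not c and not a), 0
2. not ((Box a or not b) implies Dia (Box a or not b)), 0
3. Dia (not c and not a), 0
4. Box a or not b, 0
5. not Dia (Box a or not b), 0
6. not (Box a or not b), 0
7. not Box a, 0
8. b, 0
9. Box a, 0
10. a, 0
11. not c and not a, 1
12. not c, 1
13. not a, 1
14. not (Box a or not b), 1
15. not Box a, 1
16. b, 1
17. a, 1
Accessibility: 0R0, 0R1, 1R1
Branch closes: a and not a both at 1.
(One branch shown.) All branches close.

Unsatisfiable (every branch closes)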